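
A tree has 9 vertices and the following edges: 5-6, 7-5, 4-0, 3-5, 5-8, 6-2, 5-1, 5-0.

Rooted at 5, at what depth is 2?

2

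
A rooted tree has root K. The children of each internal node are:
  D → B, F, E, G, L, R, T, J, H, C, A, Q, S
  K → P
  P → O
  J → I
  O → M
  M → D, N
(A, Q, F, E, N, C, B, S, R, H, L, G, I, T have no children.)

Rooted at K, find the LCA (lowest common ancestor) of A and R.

D

A's ancestor chain is A, D, M, O, P, K and R's is R, D, M, O, P, K; they first meet at D.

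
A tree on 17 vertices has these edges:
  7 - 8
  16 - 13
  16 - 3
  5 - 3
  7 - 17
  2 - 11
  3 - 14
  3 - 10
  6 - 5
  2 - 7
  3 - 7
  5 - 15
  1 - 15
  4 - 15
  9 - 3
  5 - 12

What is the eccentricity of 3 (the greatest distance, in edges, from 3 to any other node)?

The node farthest from 3 is 1 (4, 11 also at distance 3), via 3–5–15–1 — 3 edges.

3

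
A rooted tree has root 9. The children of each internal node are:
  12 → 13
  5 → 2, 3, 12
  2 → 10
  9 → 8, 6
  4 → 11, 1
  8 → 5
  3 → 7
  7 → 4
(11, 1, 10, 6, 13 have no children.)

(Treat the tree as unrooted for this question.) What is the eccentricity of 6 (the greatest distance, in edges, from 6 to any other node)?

7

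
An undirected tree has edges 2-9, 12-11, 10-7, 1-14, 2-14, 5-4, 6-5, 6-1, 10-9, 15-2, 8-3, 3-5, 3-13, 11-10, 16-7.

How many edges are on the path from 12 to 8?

10

Walking from 12: 12–11–10–9–2–14–1–6–5–3–8. Length 10.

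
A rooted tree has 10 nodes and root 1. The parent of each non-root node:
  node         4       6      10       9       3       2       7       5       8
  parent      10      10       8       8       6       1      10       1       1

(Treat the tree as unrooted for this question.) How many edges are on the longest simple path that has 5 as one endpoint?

5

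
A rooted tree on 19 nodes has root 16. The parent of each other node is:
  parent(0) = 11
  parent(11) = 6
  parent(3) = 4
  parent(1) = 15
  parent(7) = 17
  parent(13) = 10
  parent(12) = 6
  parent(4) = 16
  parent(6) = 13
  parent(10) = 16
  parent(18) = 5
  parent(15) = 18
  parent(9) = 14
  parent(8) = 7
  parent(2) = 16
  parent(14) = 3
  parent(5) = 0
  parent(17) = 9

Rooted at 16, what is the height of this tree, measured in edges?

9

The longest root-to-leaf path is 16 → 10 → 13 → 6 → 11 → 0 → 5 → 18 → 15 → 1 (9 edges).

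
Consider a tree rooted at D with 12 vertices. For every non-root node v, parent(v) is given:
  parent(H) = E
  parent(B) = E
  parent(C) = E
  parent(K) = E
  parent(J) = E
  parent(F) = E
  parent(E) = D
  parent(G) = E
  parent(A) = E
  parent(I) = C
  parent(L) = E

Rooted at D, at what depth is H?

2

Climbing from H to the root: H – E – D. That's 2 steps.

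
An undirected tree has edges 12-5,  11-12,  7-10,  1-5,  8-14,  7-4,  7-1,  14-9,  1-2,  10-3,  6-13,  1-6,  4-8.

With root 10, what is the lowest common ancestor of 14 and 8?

14's ancestor chain is 14, 8, 4, 7, 10 and 8's is 8, 4, 7, 10; they first meet at 8.

8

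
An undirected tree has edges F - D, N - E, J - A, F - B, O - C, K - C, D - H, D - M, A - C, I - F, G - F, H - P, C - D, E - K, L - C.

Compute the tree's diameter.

6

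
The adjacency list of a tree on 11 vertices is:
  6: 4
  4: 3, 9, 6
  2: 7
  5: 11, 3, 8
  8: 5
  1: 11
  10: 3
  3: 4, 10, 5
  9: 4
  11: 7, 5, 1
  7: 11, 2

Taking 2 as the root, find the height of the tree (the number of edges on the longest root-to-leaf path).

6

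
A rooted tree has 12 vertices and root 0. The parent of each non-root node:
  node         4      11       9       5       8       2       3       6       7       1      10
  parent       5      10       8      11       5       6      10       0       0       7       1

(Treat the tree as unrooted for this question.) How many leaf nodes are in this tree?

4

Exactly 4 nodes have a single neighbour: 2, 3, 4, 9.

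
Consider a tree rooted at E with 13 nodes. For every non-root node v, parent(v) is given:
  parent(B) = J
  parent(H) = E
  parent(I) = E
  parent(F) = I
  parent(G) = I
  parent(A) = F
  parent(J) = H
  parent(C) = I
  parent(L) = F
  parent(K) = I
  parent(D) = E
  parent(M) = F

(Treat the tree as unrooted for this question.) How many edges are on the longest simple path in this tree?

BFS from B reaches M last, at distance 6; BFS from M confirms no node is farther.
Path: B – J – H – E – I – F – M.

6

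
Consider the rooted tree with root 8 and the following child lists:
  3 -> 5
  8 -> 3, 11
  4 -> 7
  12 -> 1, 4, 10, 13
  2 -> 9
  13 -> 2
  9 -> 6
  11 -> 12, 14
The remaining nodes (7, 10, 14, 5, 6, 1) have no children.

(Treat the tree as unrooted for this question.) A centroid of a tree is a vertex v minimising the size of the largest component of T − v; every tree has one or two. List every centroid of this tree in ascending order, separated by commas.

12

If 12 is removed the pieces have sizes 5, 4, 2, 1, 1, all ≤ ⌊14/2⌋ = 7.
No neighbour of 12 does as well, so 12 is the unique centroid.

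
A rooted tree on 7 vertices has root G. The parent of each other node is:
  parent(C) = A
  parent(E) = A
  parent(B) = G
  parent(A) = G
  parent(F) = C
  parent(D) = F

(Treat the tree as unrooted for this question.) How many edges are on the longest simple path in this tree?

5

A longest path is B - G - A - C - F - D, with 5 edges.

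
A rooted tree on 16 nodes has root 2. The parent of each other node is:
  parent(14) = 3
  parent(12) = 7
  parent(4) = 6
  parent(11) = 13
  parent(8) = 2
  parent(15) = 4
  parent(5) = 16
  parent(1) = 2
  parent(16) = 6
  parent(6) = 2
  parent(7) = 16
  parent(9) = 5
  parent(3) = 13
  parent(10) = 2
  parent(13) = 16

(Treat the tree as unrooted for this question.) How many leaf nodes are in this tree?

8

Exactly 8 nodes have a single neighbour: 1, 8, 9, 10, 11, 12, 14, 15.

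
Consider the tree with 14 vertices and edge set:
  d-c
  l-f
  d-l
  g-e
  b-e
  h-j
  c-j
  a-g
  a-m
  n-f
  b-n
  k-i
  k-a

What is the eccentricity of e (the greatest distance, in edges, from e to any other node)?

8

Distances from e peak at 8, attained at h.
e–b–n–f–l–d–c–j–h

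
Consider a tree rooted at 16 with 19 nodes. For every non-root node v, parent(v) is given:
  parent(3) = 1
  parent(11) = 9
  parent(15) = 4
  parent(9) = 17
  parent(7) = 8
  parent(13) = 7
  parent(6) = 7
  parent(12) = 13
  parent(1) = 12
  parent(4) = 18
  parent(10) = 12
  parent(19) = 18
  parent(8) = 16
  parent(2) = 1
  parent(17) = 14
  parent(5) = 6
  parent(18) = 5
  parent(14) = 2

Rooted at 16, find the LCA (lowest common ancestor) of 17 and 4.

Path 17→root: 17 14 2 1 12 13 7 8 16; path 4→root: 4 18 5 6 7 8 16.
First common node: 7.

7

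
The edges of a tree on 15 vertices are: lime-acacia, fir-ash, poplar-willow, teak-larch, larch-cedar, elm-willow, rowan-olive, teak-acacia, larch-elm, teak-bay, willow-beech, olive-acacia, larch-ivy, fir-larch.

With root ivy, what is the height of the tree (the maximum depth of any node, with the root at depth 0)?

5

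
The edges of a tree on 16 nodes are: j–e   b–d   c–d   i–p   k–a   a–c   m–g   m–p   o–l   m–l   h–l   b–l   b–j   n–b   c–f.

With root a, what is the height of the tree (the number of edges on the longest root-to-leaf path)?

7

The longest root-to-leaf path is a → c → d → b → l → m → p → i (7 edges).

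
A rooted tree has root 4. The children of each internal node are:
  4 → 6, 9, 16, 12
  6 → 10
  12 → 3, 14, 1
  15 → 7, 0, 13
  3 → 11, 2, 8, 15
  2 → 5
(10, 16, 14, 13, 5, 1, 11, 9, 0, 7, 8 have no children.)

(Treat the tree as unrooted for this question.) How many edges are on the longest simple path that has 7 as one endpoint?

6

The node farthest from 7 is 10, via 7–15–3–12–4–6–10 — 6 edges.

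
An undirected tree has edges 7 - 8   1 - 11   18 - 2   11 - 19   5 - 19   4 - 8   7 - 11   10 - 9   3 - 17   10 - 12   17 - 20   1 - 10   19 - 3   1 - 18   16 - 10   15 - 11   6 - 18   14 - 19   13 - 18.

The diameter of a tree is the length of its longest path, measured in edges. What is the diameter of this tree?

Starting from 20, a farthest node is 6 at distance 7.
One longest path: 20-17-3-19-11-1-18-6.
So the diameter is 7.

7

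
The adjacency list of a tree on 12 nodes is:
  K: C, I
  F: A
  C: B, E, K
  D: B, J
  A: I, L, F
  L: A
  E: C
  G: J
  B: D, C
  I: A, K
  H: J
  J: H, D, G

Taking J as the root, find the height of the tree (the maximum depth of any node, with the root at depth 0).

A deepest node is F, reached by J-D-B-C-K-I-A-F.
That path has 7 edges, so the height is 7.

7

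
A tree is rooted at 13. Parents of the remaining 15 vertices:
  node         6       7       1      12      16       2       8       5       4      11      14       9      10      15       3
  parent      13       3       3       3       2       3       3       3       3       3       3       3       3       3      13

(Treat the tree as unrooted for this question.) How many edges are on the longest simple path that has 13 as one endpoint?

3

A farthest node from 13 is 16.
The path 13-3-2-16 has 3 edges.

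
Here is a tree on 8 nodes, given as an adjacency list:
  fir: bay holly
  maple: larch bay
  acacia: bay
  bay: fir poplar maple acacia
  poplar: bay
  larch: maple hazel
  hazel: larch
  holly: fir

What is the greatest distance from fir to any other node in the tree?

Distances from fir peak at 4, attained at hazel.
fir-bay-maple-larch-hazel

4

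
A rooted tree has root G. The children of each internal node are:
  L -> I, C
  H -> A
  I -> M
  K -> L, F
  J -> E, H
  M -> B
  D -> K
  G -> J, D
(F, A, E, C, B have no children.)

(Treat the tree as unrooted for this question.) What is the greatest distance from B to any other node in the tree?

9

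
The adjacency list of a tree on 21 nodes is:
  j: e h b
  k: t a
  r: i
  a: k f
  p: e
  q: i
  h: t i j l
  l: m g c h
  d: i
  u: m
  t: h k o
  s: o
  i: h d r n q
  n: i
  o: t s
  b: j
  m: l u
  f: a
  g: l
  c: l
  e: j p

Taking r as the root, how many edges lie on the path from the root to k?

4

Path from r to k: r – i – h – t – k, which has 4 edges.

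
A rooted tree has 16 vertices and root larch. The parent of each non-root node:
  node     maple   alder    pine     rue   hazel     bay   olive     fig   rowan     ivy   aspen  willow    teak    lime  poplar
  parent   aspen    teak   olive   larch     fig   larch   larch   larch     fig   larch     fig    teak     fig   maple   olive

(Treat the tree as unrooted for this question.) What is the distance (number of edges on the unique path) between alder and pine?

Walking from alder: alder - teak - fig - larch - olive - pine. Length 5.

5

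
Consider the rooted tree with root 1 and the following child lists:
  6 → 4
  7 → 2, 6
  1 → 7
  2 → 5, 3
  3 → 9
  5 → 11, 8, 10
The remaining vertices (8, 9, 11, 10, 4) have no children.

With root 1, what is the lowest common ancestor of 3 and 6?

7

3's ancestor chain is 3, 2, 7, 1 and 6's is 6, 7, 1; they first meet at 7.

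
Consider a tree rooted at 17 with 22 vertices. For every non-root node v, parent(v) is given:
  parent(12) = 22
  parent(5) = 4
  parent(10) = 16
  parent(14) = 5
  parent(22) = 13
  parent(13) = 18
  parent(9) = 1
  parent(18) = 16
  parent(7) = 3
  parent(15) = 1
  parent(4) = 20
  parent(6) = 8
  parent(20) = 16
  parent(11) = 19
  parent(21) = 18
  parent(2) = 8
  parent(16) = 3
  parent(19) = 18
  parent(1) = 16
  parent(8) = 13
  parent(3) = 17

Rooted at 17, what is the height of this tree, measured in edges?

6

The longest root-to-leaf path is 17 → 3 → 16 → 20 → 4 → 5 → 14 (6 edges).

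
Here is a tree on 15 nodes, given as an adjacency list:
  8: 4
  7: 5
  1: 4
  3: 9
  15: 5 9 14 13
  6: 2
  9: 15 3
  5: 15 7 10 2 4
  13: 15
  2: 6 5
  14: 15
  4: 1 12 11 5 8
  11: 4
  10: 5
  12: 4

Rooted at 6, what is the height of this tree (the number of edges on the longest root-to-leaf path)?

5

3 sits deepest: 6-2-5-15-9-3 — 5 edges from the root.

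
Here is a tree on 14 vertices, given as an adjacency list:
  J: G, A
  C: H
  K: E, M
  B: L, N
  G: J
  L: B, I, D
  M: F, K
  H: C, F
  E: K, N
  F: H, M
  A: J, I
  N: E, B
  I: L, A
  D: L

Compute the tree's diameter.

12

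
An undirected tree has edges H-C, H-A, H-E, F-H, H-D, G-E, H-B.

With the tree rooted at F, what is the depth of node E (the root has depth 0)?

Path from F to E: F – H – E, which has 2 edges.

2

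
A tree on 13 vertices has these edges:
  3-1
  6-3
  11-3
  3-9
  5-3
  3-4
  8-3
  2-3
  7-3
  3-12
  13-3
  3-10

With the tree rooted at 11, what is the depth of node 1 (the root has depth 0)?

11–3–1 — 2 edges.

2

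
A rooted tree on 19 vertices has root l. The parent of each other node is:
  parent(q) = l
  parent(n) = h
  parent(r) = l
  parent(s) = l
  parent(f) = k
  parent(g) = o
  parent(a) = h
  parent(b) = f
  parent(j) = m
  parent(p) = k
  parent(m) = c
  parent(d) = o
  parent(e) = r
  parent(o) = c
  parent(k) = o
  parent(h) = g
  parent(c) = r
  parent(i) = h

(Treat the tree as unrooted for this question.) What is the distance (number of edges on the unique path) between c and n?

4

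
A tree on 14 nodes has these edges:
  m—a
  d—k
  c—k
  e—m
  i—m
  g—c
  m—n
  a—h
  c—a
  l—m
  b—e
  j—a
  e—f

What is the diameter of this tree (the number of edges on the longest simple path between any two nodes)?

6

BFS from d reaches f last, at distance 6; BFS from f confirms no node is farther.
Path: d-k-c-a-m-e-f.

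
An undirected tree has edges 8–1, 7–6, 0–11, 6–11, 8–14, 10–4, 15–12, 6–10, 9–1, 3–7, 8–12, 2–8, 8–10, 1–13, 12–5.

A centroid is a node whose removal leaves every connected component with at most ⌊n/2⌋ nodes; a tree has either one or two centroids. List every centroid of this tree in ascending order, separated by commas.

Delete 8: the remaining components have sizes 7, 3, 3, 1, 1. Max 7 ≤ 8, so 8 is a centroid.
Every other node leaves some component of size > 8, so the centroid is unique.

8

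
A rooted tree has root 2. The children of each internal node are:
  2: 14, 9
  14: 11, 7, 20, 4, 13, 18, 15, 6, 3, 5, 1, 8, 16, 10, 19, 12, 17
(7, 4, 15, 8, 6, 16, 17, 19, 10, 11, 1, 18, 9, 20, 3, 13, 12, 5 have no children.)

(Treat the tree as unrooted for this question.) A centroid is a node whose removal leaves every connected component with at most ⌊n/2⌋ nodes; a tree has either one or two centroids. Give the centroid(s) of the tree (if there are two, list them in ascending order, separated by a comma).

Delete 14: the remaining components have sizes 2, 1, 1, 1, 1, 1, 1, 1, 1, 1, 1, 1, 1, 1, 1, 1, 1, 1. Max 2 ≤ 10, so 14 is a centroid.
Every other node leaves some component of size > 10, so the centroid is unique.

14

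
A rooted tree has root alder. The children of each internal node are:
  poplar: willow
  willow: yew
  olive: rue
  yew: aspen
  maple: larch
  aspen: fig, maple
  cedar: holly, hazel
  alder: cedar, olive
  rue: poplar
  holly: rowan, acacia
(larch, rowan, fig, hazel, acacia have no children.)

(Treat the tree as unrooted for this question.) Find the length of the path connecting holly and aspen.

8

The path is holly – cedar – alder – olive – rue – poplar – willow – yew – aspen, which has 8 edges.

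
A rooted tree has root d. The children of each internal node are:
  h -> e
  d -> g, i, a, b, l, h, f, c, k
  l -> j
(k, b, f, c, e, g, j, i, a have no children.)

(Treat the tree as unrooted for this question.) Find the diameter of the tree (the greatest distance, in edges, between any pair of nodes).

Starting from e, a farthest node is j at distance 4.
One longest path: e–h–d–l–j.
So the diameter is 4.

4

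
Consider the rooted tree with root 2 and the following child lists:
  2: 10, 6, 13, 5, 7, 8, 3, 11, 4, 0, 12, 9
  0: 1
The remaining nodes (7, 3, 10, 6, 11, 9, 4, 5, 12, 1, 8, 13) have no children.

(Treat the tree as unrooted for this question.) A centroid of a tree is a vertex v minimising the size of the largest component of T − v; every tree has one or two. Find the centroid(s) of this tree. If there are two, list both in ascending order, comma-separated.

If 2 is removed the pieces have sizes 2, 1, 1, 1, 1, 1, 1, 1, 1, 1, 1, 1, all ≤ ⌊14/2⌋ = 7.
Every other node leaves some component of size > 7, so the centroid is unique.

2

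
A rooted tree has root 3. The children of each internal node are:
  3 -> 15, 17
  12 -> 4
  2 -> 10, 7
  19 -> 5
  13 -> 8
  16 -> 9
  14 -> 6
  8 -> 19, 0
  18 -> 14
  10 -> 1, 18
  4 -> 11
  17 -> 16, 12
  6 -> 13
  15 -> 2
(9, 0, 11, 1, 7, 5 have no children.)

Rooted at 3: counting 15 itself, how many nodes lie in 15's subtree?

The subtree rooted at 15 contains: 15, 2, 7, 10, 18, 1, 14, 6, 13, 8, 19, 0, 5 — 13 nodes.

13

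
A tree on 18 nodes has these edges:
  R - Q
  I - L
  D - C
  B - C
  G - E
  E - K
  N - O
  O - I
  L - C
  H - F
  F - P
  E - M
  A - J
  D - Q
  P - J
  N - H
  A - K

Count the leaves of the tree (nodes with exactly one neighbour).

The leaves are B, G, M, R.
That is 4 leaves.

4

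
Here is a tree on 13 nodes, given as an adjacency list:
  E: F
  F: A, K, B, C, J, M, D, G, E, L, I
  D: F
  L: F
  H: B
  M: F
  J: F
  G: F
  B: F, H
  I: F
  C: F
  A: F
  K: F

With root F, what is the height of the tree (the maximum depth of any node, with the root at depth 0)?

H sits deepest: F → B → H — 2 edges from the root.

2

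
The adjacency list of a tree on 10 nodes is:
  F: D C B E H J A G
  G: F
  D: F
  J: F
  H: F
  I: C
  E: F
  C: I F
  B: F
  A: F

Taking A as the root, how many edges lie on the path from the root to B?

2

Path from A to B: A – F – B, which has 2 edges.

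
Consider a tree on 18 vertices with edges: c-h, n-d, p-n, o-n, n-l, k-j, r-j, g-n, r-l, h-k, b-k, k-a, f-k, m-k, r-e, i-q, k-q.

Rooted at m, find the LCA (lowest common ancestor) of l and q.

Ancestors of l (toward the root): l, r, j, k, m.
Ancestors of q: q, k, m.
The deepest node appearing in both lists is k.

k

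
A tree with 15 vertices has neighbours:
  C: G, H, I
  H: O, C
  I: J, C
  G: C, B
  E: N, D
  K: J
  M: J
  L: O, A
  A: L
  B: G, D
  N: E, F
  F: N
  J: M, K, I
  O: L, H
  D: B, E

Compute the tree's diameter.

BFS from F reaches A last, at distance 10; BFS from A confirms no node is farther.
Path: F – N – E – D – B – G – C – H – O – L – A.

10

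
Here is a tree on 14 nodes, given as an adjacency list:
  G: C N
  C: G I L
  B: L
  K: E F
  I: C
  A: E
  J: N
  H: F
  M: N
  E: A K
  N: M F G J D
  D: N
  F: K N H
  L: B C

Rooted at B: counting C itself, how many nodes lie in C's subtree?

The subtree rooted at C contains: C, G, I, N, F, M, D, J, K, H, E, A — 12 nodes.

12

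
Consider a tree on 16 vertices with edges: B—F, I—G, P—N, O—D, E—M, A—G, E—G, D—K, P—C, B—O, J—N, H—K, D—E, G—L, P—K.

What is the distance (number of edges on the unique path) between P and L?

5

Walking from P: P - K - D - E - G - L. Length 5.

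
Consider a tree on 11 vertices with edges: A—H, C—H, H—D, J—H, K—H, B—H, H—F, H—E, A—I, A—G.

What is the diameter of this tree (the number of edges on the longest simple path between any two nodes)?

Starting from I, a farthest node is E at distance 3.
One longest path: I - A - H - E.
So the diameter is 3.

3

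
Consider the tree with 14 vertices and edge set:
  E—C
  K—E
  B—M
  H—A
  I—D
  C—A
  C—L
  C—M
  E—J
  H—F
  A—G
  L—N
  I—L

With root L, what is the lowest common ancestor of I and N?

L

I's ancestor chain is I, L and N's is N, L; they first meet at L.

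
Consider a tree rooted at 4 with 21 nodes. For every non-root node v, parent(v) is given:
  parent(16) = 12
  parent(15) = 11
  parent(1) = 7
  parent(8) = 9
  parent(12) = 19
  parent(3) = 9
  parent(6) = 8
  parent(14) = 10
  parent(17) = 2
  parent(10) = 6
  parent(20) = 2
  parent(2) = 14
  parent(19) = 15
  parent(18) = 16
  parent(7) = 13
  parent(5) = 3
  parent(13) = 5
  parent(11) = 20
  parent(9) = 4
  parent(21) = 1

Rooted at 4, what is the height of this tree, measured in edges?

13

18 sits deepest: 4-9-8-6-10-14-2-20-11-15-19-12-16-18 — 13 edges from the root.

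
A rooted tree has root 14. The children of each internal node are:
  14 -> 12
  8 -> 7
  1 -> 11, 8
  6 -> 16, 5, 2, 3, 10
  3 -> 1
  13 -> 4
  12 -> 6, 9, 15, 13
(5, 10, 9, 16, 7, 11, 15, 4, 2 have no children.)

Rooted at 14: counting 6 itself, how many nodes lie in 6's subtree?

6's subtree: {6, 10, 5, 3, 2, 16, 1, 8, 11, 7}, size 10.

10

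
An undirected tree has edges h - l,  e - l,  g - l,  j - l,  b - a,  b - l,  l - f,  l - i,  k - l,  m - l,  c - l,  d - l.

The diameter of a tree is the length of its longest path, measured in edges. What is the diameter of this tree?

3

Starting from a, a farthest node is d at distance 3.
One longest path: a–b–l–d.
So the diameter is 3.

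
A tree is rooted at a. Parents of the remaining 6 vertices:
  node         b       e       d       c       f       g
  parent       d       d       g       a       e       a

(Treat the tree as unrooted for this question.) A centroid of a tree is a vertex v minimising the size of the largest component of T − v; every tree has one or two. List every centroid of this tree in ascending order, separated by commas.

Removing d splits the tree into components of sizes 3, 2, 1; the largest is 3 ≤ ⌊7/2⌋ = 3.
Every other node leaves some component of size > 3, so the centroid is unique.

d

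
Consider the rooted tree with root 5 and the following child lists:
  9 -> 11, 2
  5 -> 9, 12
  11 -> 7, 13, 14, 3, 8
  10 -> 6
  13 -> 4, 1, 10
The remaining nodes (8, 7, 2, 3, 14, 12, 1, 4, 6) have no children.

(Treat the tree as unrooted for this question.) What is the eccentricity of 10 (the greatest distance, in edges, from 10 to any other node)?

5

Distances from 10 peak at 5, attained at 12.
10-13-11-9-5-12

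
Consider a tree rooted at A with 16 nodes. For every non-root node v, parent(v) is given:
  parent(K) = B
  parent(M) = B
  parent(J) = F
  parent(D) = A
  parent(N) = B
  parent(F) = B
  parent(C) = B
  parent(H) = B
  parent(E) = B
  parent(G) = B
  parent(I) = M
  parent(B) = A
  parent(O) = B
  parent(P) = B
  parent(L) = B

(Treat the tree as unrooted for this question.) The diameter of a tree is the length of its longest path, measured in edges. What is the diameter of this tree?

4

Starting from I, a farthest node is J at distance 4.
One longest path: I–M–B–F–J.
So the diameter is 4.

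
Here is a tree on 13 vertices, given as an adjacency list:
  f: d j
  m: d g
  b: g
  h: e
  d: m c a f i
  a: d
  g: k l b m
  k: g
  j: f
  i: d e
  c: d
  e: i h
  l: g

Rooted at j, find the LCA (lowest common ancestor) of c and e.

Ancestors of c (toward the root): c, d, f, j.
Ancestors of e: e, i, d, f, j.
The deepest node appearing in both lists is d.

d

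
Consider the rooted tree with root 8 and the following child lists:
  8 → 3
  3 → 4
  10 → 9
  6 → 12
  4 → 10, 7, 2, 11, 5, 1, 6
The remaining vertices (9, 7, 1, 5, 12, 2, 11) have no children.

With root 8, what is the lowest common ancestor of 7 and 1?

4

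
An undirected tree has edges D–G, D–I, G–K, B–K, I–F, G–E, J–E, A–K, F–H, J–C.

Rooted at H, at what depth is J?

6

Climbing from J to the root: J–E–G–D–I–F–H. That's 6 steps.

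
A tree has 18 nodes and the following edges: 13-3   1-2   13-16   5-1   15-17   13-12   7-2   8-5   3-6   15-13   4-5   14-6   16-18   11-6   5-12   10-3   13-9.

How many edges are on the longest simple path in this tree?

A longest path is 7–2–1–5–12–13–3–6–11, with 8 edges.

8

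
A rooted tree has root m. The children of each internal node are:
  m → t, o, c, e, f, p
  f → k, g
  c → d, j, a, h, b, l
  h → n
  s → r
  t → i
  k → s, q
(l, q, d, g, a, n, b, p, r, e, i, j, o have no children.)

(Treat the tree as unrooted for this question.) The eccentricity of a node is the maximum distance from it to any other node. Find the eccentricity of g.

5

The node farthest from g is n, via g – f – m – c – h – n — 5 edges.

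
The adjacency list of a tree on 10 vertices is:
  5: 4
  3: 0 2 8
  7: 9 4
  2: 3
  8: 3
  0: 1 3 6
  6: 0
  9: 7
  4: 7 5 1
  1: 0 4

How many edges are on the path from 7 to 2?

5

7 - 4 - 1 - 0 - 3 - 2: 5 edges.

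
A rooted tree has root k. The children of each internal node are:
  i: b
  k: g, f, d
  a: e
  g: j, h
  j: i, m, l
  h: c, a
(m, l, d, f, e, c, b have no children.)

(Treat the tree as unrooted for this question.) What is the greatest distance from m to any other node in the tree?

A farthest node from m is e.
The path m-j-g-h-a-e has 5 edges.

5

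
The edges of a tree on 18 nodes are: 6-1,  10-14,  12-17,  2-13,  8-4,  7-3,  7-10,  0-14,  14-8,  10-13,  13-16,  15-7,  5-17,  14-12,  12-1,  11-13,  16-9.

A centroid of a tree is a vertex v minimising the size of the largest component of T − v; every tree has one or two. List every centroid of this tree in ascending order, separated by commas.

10, 14

Removing 14 splits the tree into components of sizes 9, 5, 2, 1; the largest is 9 ≤ ⌊18/2⌋ = 9.
10 is adjacent to 14 and is also a centroid (the largest component after removing it is likewise 9).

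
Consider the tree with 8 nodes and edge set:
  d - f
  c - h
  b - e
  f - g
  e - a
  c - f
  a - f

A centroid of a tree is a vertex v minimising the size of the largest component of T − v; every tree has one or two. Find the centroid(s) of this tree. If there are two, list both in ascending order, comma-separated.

f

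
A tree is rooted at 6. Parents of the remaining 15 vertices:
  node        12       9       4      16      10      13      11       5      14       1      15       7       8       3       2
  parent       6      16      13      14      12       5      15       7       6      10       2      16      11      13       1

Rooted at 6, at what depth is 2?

Path from 6 to 2: 6–12–10–1–2, which has 4 edges.

4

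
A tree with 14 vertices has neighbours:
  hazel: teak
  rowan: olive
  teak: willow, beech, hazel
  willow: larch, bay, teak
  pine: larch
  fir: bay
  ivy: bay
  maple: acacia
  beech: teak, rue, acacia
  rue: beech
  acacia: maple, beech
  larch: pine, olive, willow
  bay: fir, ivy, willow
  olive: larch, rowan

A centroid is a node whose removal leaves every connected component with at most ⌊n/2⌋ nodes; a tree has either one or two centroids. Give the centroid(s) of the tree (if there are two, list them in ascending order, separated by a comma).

Delete willow: the remaining components have sizes 6, 4, 3. Max 6 ≤ 7, so willow is a centroid.
Every other node leaves some component of size > 7, so the centroid is unique.

willow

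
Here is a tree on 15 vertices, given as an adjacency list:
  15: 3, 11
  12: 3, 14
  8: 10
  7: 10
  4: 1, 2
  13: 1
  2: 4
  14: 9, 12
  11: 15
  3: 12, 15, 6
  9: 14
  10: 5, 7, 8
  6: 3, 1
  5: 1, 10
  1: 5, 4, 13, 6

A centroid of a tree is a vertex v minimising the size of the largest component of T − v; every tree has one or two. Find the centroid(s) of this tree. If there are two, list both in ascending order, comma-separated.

1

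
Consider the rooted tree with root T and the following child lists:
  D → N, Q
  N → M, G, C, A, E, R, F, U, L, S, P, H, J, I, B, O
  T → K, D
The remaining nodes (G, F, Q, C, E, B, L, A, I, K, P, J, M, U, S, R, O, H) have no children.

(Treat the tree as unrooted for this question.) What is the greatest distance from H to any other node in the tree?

4

A farthest node from H is K.
The path H–N–D–T–K has 4 edges.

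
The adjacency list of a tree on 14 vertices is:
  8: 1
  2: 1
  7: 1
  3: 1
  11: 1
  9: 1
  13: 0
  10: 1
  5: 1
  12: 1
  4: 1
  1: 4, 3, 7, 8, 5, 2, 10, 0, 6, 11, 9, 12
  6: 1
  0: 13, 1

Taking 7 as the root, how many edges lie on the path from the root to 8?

Climbing from 8 to the root: 8 – 1 – 7. That's 2 steps.

2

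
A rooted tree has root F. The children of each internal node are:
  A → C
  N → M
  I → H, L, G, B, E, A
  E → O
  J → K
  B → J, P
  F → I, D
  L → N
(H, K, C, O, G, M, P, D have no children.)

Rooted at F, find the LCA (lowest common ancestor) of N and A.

I

N's ancestor chain is N, L, I, F and A's is A, I, F; they first meet at I.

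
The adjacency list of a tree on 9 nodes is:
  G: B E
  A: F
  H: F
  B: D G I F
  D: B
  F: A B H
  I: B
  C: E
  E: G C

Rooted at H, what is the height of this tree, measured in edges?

5

C sits deepest: H-F-B-G-E-C — 5 edges from the root.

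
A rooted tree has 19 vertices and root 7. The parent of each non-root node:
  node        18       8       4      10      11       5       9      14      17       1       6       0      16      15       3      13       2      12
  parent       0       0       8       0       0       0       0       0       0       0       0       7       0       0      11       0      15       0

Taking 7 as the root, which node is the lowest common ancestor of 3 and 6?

0

3's ancestor chain is 3, 11, 0, 7 and 6's is 6, 0, 7; they first meet at 0.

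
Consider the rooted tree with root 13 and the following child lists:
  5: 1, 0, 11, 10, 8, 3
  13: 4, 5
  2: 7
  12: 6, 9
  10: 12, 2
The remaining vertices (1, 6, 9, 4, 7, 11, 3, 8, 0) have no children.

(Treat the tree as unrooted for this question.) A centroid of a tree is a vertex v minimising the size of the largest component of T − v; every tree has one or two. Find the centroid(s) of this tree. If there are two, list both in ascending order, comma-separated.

5

Removing 5 splits the tree into components of sizes 6, 2, 1, 1, 1, 1, 1; the largest is 6 ≤ ⌊14/2⌋ = 7.
Every other node leaves some component of size > 7, so the centroid is unique.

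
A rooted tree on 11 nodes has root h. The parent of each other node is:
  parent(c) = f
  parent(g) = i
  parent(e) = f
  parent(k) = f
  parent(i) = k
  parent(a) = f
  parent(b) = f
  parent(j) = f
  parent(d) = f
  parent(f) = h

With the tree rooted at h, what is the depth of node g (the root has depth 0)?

4

Climbing from g to the root: g – i – k – f – h. That's 4 steps.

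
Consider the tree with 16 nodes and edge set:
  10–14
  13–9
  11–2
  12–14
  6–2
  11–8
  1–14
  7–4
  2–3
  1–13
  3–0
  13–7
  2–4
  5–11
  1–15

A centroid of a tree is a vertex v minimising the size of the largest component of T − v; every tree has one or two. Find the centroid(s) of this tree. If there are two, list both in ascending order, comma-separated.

If 4 is removed the pieces have sizes 8, 7, all ≤ ⌊16/2⌋ = 8.
7 is adjacent to 4 and is also a centroid (the largest component after removing it is likewise 8).

4, 7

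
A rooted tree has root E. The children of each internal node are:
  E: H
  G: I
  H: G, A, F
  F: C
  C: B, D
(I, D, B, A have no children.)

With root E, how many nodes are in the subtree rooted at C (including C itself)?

The subtree rooted at C contains: C, D, B — 3 nodes.

3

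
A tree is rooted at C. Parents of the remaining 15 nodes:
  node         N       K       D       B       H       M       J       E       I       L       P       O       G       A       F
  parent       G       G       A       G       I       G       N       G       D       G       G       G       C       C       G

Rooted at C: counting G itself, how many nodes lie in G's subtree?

11

G's subtree: {G, P, O, B, E, L, N, K, F, M, J}, size 11.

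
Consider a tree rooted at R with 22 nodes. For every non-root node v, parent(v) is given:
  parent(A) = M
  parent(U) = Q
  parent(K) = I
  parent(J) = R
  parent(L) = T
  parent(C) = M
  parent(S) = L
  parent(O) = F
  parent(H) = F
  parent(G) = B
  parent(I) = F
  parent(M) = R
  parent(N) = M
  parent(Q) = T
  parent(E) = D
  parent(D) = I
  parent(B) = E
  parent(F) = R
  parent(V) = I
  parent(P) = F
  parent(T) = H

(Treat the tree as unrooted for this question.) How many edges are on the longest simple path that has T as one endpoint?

The node farthest from T is G, via T–H–F–I–D–E–B–G — 7 edges.

7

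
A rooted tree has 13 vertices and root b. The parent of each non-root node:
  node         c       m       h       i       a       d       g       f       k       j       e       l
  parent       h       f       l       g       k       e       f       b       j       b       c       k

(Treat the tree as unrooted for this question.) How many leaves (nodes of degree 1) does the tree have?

Degree-1 nodes: a, d, i, m — 4 of them.

4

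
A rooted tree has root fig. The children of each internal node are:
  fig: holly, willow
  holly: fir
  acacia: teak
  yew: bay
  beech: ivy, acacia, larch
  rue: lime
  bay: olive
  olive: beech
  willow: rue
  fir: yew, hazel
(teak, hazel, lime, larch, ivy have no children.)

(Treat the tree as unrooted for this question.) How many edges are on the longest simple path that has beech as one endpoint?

Distances from beech peak at 9, attained at lime.
beech – olive – bay – yew – fir – holly – fig – willow – rue – lime

9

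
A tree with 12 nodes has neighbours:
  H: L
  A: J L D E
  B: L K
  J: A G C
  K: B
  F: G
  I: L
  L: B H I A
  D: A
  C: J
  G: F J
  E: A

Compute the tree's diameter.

6

A longest path is F-G-J-A-L-B-K, with 6 edges.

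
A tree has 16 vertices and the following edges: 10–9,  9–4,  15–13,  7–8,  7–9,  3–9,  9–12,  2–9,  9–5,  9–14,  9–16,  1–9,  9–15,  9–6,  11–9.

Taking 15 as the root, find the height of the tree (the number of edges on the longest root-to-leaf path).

A deepest node is 8, reached by 15-9-7-8.
That path has 3 edges, so the height is 3.

3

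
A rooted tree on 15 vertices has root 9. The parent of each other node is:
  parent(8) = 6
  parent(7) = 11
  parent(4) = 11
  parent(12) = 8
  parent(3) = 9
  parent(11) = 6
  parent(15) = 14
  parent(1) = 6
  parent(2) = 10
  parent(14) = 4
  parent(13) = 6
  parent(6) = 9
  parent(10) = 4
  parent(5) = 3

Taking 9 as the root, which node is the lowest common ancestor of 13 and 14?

Path 13→root: 13 6 9; path 14→root: 14 4 11 6 9.
First common node: 6.

6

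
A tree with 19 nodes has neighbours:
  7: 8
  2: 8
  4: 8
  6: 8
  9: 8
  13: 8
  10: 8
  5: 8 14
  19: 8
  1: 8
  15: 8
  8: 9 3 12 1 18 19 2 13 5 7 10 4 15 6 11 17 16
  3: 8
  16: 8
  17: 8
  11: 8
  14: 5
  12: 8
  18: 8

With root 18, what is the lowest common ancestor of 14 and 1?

Path 14→root: 14 5 8 18; path 1→root: 1 8 18.
First common node: 8.

8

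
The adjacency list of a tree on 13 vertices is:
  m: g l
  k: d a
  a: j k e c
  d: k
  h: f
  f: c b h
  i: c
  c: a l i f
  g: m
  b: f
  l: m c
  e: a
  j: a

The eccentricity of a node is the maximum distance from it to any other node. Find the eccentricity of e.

A farthest node from e is g.
The path e–a–c–l–m–g has 5 edges.

5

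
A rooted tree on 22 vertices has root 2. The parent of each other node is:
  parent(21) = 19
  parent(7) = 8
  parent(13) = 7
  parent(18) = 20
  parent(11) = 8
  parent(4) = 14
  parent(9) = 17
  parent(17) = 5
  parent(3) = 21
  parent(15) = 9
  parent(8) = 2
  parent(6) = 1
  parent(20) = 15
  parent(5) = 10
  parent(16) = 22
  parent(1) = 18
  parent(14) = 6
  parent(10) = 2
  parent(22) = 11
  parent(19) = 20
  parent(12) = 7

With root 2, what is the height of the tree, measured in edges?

11

4 sits deepest: 2–10–5–17–9–15–20–18–1–6–14–4 — 11 edges from the root.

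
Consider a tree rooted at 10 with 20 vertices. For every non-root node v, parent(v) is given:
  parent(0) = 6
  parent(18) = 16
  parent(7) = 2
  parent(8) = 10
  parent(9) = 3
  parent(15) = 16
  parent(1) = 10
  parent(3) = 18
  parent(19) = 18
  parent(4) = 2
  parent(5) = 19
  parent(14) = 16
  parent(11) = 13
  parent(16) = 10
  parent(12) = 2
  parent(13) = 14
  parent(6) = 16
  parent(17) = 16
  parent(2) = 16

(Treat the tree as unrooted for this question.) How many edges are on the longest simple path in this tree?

6

Starting from 9, a farthest node is 11 at distance 6.
One longest path: 9 – 3 – 18 – 16 – 14 – 13 – 11.
So the diameter is 6.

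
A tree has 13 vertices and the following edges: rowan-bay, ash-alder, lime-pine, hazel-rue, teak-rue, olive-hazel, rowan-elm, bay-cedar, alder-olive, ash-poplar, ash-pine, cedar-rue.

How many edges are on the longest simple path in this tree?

A longest path is lime - pine - ash - alder - olive - hazel - rue - cedar - bay - rowan - elm, with 10 edges.

10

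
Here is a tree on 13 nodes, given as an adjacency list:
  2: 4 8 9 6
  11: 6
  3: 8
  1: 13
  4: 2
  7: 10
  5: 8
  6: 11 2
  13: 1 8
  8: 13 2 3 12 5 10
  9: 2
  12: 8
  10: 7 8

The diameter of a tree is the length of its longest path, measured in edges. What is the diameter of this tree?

5

Starting from 11, a farthest node is 1 at distance 5.
One longest path: 11–6–2–8–13–1.
So the diameter is 5.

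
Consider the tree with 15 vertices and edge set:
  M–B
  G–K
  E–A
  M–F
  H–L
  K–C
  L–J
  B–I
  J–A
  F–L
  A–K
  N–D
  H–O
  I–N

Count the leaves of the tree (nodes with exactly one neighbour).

Exactly 5 nodes have a single neighbour: C, D, E, G, O.

5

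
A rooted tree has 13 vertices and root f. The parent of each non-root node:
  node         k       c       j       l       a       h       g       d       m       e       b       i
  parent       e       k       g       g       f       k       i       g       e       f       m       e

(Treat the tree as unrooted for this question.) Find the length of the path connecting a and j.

5

Walking from a: a–f–e–i–g–j. Length 5.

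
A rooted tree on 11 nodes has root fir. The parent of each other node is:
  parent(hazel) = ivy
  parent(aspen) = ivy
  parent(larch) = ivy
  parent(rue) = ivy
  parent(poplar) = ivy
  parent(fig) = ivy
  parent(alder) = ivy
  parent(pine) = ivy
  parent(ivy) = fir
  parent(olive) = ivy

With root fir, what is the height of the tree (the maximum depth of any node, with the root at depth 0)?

A deepest node is aspen, reached by fir–ivy–aspen.
That path has 2 edges, so the height is 2.

2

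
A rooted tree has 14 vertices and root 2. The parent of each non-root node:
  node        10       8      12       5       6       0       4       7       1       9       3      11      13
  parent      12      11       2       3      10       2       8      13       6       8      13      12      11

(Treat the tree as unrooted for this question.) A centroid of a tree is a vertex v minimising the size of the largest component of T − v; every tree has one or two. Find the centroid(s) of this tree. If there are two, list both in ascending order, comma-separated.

Delete 11: the remaining components have sizes 6, 4, 3. Max 6 ≤ 7, so 11 is a centroid.
No neighbour of 11 does as well, so 11 is the unique centroid.

11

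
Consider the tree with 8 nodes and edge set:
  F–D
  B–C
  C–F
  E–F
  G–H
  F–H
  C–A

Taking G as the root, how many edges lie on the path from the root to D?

Climbing from D to the root: D – F – H – G. That's 3 steps.

3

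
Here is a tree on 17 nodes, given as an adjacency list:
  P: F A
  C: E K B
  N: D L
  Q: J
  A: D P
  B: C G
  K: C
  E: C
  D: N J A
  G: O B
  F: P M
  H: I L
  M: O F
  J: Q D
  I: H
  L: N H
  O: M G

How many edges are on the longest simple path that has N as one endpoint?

10

Distances from N peak at 10, attained at K (E also at distance 10).
N-D-A-P-F-M-O-G-B-C-K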